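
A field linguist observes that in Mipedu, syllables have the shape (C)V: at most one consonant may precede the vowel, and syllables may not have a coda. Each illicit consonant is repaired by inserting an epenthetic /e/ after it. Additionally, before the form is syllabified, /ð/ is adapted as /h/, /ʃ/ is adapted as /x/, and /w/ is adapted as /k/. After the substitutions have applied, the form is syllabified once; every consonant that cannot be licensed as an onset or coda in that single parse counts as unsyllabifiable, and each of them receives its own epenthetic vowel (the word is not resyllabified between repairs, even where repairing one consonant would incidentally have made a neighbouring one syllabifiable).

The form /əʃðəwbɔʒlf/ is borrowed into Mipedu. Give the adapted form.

əxehəkebɔʒelefe

Substitution: /ʃ/ → /x/, /ð/ → /h/, /w/ → /k/, giving /əxhəkbɔʒlf/.
Syllabifying with onset maximization leaves /x/, /k/, /ʒ/, /l/, /f/ stranded (no codas are permitted; onsets are limited to one consonant).
Epenthesis after each stranded consonant: /x/ → /xe/, /k/ → /ke/, /ʒ/ → /ʒe/, /l/ → /le/, /f/ → /fe/.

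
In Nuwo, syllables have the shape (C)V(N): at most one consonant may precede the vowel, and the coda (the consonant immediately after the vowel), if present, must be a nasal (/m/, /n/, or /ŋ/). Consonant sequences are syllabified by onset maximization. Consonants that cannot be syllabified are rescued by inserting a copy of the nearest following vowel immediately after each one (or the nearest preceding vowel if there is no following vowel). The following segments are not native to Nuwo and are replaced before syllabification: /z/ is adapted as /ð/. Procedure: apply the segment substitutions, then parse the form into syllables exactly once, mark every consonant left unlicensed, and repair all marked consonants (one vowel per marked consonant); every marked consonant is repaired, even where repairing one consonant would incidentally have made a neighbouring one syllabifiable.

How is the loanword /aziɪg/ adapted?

aðiɪgɪ

Substitution: /z/ → /ð/, giving /aðiɪg/.
The consonants /g/ cannot be parsed into a legal (C)V(N) syllable (only a nasal (/m/, /n/, or /ŋ/) is licensed in coda position; onsets are limited to one consonant).
Each unlicensed consonant becomes the onset of a new syllable: /g/ → /gɪ/.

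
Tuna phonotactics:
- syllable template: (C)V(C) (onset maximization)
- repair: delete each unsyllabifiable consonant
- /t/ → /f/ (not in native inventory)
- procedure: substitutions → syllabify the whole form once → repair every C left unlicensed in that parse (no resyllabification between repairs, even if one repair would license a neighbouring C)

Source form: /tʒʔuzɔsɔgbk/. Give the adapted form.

Substitution: /t/ → /f/, giving /fʒʔuzɔsɔgbk/.
Syllabifying with onset maximization leaves /f/, /ʒ/, /b/, /k/ stranded (at most one coda consonant is licensed; onsets are limited to one consonant).
Deletion applies to /f/, /ʒ/, /b/, /k/.

ʔuzɔsɔg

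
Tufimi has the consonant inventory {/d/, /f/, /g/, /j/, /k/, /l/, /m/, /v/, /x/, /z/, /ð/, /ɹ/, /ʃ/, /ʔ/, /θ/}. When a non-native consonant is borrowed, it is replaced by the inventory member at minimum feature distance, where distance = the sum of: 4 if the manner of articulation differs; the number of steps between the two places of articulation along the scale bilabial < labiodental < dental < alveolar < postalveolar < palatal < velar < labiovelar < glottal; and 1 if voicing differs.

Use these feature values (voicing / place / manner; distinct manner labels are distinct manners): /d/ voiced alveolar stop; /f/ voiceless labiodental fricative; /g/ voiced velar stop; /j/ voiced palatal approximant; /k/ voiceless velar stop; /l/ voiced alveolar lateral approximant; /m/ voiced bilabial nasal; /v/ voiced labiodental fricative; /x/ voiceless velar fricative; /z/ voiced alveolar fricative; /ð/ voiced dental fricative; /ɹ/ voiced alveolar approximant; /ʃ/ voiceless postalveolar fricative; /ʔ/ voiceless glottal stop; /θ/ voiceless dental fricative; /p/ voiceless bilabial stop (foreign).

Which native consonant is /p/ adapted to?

/d/ is closest: same manner (stop), place distance 3 (bilabial→alveolar), voicing differs (+1); total 4. Next closest is /f/ at distance 5.

d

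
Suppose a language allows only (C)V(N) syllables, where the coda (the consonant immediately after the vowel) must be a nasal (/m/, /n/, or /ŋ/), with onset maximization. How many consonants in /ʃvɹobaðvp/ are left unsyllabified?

Syllabifying with onset maximization leaves /ʃ/, /v/, /ð/, /v/, /p/ stranded (only a nasal (/m/, /n/, or /ŋ/) is licensed in coda position; onsets are limited to one consonant).

5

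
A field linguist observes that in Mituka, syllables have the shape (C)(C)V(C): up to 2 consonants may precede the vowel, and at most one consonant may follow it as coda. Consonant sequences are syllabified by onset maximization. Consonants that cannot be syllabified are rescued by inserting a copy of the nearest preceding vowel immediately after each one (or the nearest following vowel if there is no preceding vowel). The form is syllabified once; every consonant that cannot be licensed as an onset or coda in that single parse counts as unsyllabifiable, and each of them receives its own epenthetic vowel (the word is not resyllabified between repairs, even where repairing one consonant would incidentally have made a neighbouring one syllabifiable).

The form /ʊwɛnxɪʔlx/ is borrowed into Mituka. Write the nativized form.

ʊwɛnxɪʔlɪxɪ

The consonants /l/, /x/ cannot be parsed into a legal (C)(C)V(C) syllable (at most one coda consonant is licensed; onsets may contain at most 2 consonants).
Each unlicensed consonant becomes the onset of a new syllable: /l/ → /lɪ/, /x/ → /xɪ/.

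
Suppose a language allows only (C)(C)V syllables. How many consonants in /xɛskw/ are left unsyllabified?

3

The consonants /s/, /k/, /w/ cannot be parsed into a legal (C)(C)V syllable (no codas are permitted; onsets may contain at most 2 consonants).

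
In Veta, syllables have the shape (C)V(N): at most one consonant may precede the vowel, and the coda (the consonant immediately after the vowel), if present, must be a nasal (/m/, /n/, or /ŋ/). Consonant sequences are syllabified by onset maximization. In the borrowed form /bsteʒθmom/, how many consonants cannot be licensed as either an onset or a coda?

Under (C)V(N), the unsyllabifiable consonants are /b/, /s/, /ʒ/, /θ/ (only a nasal (/m/, /n/, or /ŋ/) is licensed in coda position; onsets are limited to one consonant).

4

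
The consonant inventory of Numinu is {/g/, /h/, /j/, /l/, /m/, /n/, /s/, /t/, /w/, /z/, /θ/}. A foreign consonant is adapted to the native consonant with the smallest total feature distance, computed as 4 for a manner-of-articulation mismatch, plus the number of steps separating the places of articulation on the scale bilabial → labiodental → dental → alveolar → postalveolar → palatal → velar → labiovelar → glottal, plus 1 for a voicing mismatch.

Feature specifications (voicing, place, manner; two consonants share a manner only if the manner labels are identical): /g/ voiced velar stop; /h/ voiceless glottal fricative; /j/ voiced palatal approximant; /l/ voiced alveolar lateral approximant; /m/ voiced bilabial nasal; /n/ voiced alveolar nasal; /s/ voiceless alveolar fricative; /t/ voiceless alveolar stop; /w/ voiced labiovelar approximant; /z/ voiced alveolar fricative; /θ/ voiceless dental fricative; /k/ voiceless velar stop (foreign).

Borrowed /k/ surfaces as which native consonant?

g

/g/ is closest: same manner (stop), place distance 0 (velar→velar), voicing differs (+1); total 1. Next closest is /t/ at distance 3.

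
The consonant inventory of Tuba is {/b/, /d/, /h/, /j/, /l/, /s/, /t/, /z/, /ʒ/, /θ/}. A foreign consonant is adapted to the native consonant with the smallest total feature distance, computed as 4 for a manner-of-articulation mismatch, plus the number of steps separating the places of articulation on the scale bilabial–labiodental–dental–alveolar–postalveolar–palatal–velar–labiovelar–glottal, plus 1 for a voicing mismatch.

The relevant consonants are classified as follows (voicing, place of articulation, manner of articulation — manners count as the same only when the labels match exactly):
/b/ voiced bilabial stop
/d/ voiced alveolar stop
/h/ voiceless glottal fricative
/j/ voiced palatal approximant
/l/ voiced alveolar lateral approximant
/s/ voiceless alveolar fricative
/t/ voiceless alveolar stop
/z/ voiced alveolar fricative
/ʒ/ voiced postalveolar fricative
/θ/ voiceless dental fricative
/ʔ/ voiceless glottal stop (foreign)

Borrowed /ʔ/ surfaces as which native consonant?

/h/ is closest: manner differs (stop→fricative, +4), place distance 0 (glottal→glottal), same voicing; total 4. Next closest is /t/ at distance 5.

h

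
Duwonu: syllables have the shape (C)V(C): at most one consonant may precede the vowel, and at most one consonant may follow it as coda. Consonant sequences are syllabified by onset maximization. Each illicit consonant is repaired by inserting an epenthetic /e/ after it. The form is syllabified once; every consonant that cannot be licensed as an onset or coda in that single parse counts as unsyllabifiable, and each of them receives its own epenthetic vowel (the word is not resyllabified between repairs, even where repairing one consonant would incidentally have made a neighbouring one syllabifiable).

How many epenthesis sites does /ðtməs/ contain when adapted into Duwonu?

2

The unsyllabifiable consonants are /ð/, /t/; each receives one epenthetic vowel.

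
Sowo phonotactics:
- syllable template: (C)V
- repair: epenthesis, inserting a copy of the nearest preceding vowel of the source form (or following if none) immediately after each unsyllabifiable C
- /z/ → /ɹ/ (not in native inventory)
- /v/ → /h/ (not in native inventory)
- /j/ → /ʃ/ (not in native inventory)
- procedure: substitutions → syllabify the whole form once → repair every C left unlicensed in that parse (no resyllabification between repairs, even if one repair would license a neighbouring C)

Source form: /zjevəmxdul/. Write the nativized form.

ɹeʃehəməxədulu

Substitution: /z/ → /ɹ/, /j/ → /ʃ/, /v/ → /h/, giving /ɹʃehəmxdul/.
The consonants /ɹ/, /m/, /x/, /l/ cannot be parsed into a legal (C)V syllable (no codas are permitted; onsets are limited to one consonant).
Inserting the epenthetic vowel yields /ɹ/ → /ɹe/, /m/ → /mə/, /x/ → /xə/, /l/ → /lu/.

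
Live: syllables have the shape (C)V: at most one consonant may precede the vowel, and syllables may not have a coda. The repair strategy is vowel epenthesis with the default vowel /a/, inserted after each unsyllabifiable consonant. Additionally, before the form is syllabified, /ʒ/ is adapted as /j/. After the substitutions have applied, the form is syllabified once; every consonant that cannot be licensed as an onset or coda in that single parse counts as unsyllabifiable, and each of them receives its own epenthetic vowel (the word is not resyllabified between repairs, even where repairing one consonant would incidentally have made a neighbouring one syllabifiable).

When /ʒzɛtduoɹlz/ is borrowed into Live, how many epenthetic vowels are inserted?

After substitution the input is /jzɛtduoɹlz/.
The unsyllabifiable consonants are /j/, /t/, /ɹ/, /l/, /z/; each receives one epenthetic vowel.

5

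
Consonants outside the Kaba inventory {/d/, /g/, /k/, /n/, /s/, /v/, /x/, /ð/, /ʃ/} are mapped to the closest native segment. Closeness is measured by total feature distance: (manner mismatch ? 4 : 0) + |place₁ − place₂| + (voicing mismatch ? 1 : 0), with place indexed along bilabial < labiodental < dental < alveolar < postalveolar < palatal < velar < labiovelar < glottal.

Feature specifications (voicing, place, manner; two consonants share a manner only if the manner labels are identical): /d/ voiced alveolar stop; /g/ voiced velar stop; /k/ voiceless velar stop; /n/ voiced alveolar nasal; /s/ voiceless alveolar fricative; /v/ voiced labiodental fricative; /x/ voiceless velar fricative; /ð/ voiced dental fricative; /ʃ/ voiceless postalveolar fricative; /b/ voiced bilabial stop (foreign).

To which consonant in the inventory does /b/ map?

d

/d/ is closest: same manner (stop), place distance 3 (bilabial→alveolar), same voicing; total 3. Next closest is /v/ at distance 5.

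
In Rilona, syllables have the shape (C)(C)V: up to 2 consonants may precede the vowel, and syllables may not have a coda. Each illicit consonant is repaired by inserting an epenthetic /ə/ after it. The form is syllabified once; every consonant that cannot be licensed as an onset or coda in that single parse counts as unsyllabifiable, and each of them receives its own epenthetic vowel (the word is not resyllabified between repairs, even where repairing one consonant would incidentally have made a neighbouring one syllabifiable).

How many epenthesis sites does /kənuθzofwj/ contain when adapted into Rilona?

3

The unsyllabifiable consonants are /f/, /w/, /j/; each receives one epenthetic vowel.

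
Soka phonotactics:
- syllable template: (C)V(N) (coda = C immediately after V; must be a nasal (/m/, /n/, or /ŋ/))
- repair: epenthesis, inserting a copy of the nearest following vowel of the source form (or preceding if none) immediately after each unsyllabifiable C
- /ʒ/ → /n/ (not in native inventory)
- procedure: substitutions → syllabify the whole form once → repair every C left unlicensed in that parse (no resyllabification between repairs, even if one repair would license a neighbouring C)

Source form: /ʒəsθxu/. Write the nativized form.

Substitution: /ʒ/ → /n/, giving /nəsθxu/.
Under (C)V(N), the unsyllabifiable consonants are /s/, /θ/ (only a nasal (/m/, /n/, or /ŋ/) is licensed in coda position; onsets are limited to one consonant).
Inserting the epenthetic vowel yields /s/ → /su/, /θ/ → /θu/.

nəsuθuxu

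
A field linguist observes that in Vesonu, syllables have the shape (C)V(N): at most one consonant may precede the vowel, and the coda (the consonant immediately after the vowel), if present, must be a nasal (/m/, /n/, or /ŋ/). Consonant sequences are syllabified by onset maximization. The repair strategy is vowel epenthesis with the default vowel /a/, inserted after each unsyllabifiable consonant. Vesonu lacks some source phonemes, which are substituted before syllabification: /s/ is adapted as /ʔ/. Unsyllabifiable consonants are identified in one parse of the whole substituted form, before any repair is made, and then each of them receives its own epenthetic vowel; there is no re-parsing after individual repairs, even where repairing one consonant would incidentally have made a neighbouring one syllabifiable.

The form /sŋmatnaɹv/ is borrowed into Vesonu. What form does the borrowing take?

Substitution: /s/ → /ʔ/, giving /ʔŋmatnaɹv/.
The consonants /ʔ/, /ŋ/, /t/, /ɹ/, /v/ cannot be parsed into a legal (C)V(N) syllable (only a nasal (/m/, /n/, or /ŋ/) is licensed in coda position; onsets are limited to one consonant).
Epenthesis after each stranded consonant: /ʔ/ → /ʔa/, /ŋ/ → /ŋa/, /t/ → /ta/, /ɹ/ → /ɹa/, /v/ → /va/.

ʔaŋamatanaɹava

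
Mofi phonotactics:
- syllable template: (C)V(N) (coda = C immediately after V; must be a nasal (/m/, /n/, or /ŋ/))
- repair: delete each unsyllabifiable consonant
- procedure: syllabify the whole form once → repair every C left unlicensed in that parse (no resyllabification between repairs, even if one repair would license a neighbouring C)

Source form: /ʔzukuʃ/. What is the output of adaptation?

zuku

Under (C)V(N), the unsyllabifiable consonants are /ʔ/, /ʃ/ (only a nasal (/m/, /n/, or /ŋ/) is licensed in coda position; onsets are limited to one consonant).
Each unlicensed consonant is deleted: /ʔ/, /ʃ/.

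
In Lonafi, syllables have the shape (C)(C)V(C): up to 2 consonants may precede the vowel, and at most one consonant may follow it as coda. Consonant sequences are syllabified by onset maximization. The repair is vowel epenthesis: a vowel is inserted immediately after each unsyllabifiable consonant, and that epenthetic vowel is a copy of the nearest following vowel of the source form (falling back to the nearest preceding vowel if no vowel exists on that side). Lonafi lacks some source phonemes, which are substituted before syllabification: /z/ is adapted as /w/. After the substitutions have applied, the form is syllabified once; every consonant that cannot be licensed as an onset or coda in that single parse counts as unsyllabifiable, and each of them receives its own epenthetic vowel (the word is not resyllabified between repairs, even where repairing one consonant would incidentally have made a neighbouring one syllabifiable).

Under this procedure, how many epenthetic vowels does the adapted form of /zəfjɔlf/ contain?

1

After substitution the input is /wəfjɔlf/.
The unsyllabifiable consonants are /f/; each receives one epenthetic vowel.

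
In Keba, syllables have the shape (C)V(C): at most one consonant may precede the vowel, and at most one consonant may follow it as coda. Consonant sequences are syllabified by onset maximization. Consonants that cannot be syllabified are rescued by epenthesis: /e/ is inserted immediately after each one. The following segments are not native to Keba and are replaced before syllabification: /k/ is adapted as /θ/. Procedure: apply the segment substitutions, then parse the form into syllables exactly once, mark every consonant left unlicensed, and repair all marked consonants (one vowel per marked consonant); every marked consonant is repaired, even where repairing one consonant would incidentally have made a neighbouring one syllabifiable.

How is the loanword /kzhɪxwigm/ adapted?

Substitution: /k/ → /θ/, giving /θzhɪxwigm/.
Under (C)V(C), the unsyllabifiable consonants are /θ/, /z/, /m/ (at most one coda consonant is licensed; onsets are limited to one consonant).
Epenthesis after each stranded consonant: /θ/ → /θe/, /z/ → /ze/, /m/ → /me/.

θezehɪxwigme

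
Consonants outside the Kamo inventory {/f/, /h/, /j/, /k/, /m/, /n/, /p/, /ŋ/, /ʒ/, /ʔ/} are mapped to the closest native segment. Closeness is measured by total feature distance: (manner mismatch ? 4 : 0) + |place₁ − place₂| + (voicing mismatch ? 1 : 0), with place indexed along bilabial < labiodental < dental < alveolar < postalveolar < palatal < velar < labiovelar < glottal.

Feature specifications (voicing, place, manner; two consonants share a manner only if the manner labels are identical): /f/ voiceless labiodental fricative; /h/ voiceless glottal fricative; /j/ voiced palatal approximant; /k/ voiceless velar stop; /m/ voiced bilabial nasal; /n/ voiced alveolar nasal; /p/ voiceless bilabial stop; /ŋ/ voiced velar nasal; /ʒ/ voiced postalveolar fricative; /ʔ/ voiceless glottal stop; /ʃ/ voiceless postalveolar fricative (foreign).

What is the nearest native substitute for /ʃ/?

ʒ

/ʒ/ is closest: same manner (fricative), place distance 0 (postalveolar→postalveolar), voicing differs (+1); total 1. Next closest is /f/ at distance 3.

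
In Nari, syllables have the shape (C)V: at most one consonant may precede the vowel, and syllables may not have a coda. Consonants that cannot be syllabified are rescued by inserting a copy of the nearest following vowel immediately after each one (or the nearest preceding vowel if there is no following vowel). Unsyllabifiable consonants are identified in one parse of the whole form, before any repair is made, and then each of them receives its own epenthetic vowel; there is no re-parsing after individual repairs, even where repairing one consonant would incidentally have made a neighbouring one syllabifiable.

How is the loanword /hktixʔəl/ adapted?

Syllabifying with onset maximization leaves /h/, /k/, /x/, /l/ stranded (no codas are permitted; onsets are limited to one consonant).
Each unlicensed consonant becomes the onset of a new syllable: /h/ → /hi/, /k/ → /ki/, /x/ → /xə/, /l/ → /lə/.

hikitixəʔələ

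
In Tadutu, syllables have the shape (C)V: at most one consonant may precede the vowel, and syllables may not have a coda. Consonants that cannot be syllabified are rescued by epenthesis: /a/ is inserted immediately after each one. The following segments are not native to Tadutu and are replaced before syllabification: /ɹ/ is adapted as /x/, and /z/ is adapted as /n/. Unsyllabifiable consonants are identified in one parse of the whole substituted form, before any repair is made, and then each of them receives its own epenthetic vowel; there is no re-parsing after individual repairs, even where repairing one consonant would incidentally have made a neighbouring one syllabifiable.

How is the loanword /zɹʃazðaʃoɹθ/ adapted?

naxaʃanaðaʃoxaθa

Substitution: /z/ → /n/, /ɹ/ → /x/, giving /nxʃanðaʃoxθ/.
Syllabifying with onset maximization leaves /n/, /x/, /n/, /x/, /θ/ stranded (no codas are permitted; onsets are limited to one consonant).
Epenthesis after each stranded consonant: /n/ → /na/, /x/ → /xa/, /n/ → /na/, /x/ → /xa/, /θ/ → /θa/.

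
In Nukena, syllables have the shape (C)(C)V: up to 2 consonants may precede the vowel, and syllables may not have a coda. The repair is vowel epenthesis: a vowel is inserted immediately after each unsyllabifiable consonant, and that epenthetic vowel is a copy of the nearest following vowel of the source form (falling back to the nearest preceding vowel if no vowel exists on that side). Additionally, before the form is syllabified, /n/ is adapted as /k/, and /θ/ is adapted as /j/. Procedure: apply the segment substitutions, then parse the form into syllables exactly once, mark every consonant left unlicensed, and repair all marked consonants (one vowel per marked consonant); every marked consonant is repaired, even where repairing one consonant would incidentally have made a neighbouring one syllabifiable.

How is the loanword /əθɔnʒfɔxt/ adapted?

əjɔkɔʒfɔxɔtɔ

Substitution: /θ/ → /j/, /n/ → /k/, giving /əjɔkʒfɔxt/.
The consonants /k/, /x/, /t/ cannot be parsed into a legal (C)(C)V syllable (no codas are permitted; onsets may contain at most 2 consonants).
Each unlicensed consonant becomes the onset of a new syllable: /k/ → /kɔ/, /x/ → /xɔ/, /t/ → /tɔ/.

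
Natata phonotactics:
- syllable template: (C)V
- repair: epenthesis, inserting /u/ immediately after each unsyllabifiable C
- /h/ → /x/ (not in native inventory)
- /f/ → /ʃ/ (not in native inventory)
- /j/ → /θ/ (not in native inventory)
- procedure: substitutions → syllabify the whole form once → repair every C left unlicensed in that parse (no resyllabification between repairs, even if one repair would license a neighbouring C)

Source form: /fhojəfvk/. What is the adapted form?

ʃuxoθəʃuvuku

Substitution: /f/ → /ʃ/, /h/ → /x/, /j/ → /θ/, giving /ʃxoθəʃvk/.
Syllabifying with onset maximization leaves /ʃ/, /ʃ/, /v/, /k/ stranded (no codas are permitted; onsets are limited to one consonant).
Each unlicensed consonant becomes the onset of a new syllable: /ʃ/ → /ʃu/, /ʃ/ → /ʃu/, /v/ → /vu/, /k/ → /ku/.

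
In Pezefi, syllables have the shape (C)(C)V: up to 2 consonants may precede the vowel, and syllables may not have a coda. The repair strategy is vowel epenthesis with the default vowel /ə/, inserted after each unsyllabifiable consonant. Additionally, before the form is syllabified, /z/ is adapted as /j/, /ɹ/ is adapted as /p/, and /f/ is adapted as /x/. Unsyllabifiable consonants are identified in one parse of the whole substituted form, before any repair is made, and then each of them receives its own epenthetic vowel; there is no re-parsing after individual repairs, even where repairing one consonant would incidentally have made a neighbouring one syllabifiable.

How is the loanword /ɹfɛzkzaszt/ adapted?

Substitution: /ɹ/ → /p/, /f/ → /x/, /z/ → /j/, giving /pxɛjkjasjt/.
The consonants /j/, /s/, /j/, /t/ cannot be parsed into a legal (C)(C)V syllable (no codas are permitted; onsets may contain at most 2 consonants).
Inserting the epenthetic vowel yields /j/ → /jə/, /s/ → /sə/, /j/ → /jə/, /t/ → /tə/.

pxɛjəkjasəjətə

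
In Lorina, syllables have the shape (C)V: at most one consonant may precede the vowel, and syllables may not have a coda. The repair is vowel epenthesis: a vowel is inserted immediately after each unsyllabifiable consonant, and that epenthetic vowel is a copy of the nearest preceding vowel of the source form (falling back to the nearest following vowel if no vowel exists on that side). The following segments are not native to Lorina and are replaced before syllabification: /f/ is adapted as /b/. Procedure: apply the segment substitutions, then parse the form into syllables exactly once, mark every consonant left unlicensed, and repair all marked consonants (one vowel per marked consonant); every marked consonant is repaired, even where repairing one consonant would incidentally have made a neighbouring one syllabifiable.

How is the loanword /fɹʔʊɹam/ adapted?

Substitution: /f/ → /b/, giving /bɹʔʊɹam/.
Syllabifying with onset maximization leaves /b/, /ɹ/, /m/ stranded (no codas are permitted; onsets are limited to one consonant).
Each unlicensed consonant becomes the onset of a new syllable: /b/ → /bʊ/, /ɹ/ → /ɹʊ/, /m/ → /ma/.

bʊɹʊʔʊɹama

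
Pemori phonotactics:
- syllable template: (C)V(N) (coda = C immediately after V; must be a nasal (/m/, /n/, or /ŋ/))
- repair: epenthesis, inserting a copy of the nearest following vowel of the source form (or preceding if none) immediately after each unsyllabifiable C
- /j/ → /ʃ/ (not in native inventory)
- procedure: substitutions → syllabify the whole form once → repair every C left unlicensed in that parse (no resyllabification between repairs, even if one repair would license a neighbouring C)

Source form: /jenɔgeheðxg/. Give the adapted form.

Substitution: /j/ → /ʃ/, giving /ʃenɔgeheðxg/.
Syllabifying with onset maximization leaves /ð/, /x/, /g/ stranded (only a nasal (/m/, /n/, or /ŋ/) is licensed in coda position; onsets are limited to one consonant).
Epenthesis after each stranded consonant: /ð/ → /ðe/, /x/ → /xe/, /g/ → /ge/.

ʃenɔgeheðexege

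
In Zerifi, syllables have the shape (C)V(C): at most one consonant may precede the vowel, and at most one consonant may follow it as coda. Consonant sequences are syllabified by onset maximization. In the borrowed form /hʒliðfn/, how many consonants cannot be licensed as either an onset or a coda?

4

The consonants /h/, /ʒ/, /f/, /n/ cannot be parsed into a legal (C)V(C) syllable (at most one coda consonant is licensed; onsets are limited to one consonant).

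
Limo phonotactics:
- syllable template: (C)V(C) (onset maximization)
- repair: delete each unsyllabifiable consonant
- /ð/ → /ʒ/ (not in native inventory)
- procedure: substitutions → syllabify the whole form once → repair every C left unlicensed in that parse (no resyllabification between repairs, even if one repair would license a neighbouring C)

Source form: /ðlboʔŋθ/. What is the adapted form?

boʔ

Substitution: /ð/ → /ʒ/, giving /ʒlboʔŋθ/.
Under (C)V(C), the unsyllabifiable consonants are /ʒ/, /l/, /ŋ/, /θ/ (at most one coda consonant is licensed; onsets are limited to one consonant).
Deletion applies to /ʒ/, /l/, /ŋ/, /θ/.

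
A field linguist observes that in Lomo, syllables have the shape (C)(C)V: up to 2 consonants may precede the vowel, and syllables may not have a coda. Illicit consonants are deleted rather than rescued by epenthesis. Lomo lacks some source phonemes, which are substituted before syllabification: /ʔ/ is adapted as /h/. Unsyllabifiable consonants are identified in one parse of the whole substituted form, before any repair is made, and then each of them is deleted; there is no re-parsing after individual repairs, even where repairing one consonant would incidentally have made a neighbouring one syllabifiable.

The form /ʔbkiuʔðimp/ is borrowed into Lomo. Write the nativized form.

Substitution: /ʔ/ → /h/, giving /hbkiuhðimp/.
Syllabifying with onset maximization leaves /h/, /m/, /p/ stranded (no codas are permitted; onsets may contain at most 2 consonants).
Deletion applies to /h/, /m/, /p/.

bkiuhði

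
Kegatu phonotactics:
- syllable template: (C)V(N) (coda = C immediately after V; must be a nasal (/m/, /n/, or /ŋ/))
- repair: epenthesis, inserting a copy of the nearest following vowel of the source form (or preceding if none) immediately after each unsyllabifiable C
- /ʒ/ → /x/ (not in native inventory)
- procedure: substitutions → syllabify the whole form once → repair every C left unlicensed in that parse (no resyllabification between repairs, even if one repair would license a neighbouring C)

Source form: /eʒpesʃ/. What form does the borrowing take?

exepeseʃe

Substitution: /ʒ/ → /x/, giving /expesʃ/.
Under (C)V(N), the unsyllabifiable consonants are /x/, /s/, /ʃ/ (only a nasal (/m/, /n/, or /ŋ/) is licensed in coda position; onsets are limited to one consonant).
Epenthesis after each stranded consonant: /x/ → /xe/, /s/ → /se/, /ʃ/ → /ʃe/.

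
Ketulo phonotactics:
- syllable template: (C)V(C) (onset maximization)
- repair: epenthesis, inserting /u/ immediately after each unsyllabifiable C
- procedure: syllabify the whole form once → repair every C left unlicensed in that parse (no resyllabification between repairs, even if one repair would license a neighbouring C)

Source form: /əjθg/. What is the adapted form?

The consonants /θ/, /g/ cannot be parsed into a legal (C)V(C) syllable (at most one coda consonant is licensed; onsets are limited to one consonant).
Each unlicensed consonant becomes the onset of a new syllable: /θ/ → /θu/, /g/ → /gu/.

əjθugu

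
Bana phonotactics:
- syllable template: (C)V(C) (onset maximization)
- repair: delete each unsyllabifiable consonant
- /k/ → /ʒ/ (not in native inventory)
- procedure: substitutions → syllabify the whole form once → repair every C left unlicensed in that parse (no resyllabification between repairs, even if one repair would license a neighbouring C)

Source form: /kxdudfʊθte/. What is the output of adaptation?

Substitution: /k/ → /ʒ/, giving /ʒxdudfʊθte/.
The consonants /ʒ/, /x/ cannot be parsed into a legal (C)V(C) syllable (at most one coda consonant is licensed; onsets are limited to one consonant).
Deletion applies to /ʒ/, /x/.

dudfʊθte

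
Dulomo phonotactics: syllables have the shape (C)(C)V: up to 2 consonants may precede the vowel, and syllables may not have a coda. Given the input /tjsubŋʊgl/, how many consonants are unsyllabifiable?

3

Syllabifying with onset maximization leaves /t/, /g/, /l/ stranded (no codas are permitted; onsets may contain at most 2 consonants).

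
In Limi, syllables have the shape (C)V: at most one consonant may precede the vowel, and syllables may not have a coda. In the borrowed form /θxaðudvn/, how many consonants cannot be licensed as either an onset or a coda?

Syllabifying with onset maximization leaves /θ/, /d/, /v/, /n/ stranded (no codas are permitted; onsets are limited to one consonant).

4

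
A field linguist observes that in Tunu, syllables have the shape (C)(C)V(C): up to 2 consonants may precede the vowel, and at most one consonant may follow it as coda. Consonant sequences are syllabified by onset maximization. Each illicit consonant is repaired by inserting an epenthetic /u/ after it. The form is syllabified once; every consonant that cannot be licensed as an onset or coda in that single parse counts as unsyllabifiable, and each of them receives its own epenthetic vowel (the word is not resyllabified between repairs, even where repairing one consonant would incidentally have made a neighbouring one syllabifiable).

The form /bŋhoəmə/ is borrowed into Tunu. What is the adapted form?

Syllabifying with onset maximization leaves /b/ stranded (at most one coda consonant is licensed; onsets may contain at most 2 consonants).
Inserting the epenthetic vowel yields /b/ → /bu/.

buŋhoəmə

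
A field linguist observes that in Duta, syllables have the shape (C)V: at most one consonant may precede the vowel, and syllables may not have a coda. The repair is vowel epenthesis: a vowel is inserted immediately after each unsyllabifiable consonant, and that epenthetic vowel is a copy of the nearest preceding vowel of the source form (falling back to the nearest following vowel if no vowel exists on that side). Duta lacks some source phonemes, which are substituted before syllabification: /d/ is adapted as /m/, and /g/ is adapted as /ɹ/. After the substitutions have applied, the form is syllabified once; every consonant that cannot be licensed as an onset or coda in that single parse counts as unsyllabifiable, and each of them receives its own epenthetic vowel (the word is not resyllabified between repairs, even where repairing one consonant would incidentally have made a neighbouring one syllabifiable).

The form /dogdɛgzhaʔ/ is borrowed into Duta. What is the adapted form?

Substitution: /d/ → /m/, /g/ → /ɹ/, giving /moɹmɛɹzhaʔ/.
The consonants /ɹ/, /ɹ/, /z/, /ʔ/ cannot be parsed into a legal (C)V syllable (no codas are permitted; onsets are limited to one consonant).
Epenthesis after each stranded consonant: /ɹ/ → /ɹo/, /ɹ/ → /ɹɛ/, /z/ → /zɛ/, /ʔ/ → /ʔa/.

moɹomɛɹɛzɛhaʔa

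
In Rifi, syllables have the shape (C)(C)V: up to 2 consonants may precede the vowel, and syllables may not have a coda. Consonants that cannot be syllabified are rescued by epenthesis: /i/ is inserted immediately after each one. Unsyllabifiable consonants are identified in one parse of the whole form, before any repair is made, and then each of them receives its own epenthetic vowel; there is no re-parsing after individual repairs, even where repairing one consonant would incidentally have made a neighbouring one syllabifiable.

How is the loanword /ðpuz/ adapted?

Syllabifying with onset maximization leaves /z/ stranded (no codas are permitted; onsets may contain at most 2 consonants).
Epenthesis after each stranded consonant: /z/ → /zi/.

ðpuzi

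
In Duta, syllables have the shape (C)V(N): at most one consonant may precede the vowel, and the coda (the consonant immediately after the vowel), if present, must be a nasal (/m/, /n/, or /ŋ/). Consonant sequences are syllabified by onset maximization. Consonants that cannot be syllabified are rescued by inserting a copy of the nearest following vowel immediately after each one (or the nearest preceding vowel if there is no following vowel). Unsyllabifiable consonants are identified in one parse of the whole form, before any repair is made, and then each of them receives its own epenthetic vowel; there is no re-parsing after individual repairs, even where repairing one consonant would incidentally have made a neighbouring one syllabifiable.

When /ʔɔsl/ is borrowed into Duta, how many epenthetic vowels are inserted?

The unsyllabifiable consonants are /s/, /l/; each receives one epenthetic vowel.

2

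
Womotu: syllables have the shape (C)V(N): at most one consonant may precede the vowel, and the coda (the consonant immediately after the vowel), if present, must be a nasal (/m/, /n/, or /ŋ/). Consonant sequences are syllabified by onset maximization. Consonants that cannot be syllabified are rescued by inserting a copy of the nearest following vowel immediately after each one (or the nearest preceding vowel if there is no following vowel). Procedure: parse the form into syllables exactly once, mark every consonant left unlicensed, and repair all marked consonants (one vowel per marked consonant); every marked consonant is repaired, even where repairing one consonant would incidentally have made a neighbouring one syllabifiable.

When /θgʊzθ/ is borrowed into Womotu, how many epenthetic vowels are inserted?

The unsyllabifiable consonants are /θ/, /z/, /θ/; each receives one epenthetic vowel.

3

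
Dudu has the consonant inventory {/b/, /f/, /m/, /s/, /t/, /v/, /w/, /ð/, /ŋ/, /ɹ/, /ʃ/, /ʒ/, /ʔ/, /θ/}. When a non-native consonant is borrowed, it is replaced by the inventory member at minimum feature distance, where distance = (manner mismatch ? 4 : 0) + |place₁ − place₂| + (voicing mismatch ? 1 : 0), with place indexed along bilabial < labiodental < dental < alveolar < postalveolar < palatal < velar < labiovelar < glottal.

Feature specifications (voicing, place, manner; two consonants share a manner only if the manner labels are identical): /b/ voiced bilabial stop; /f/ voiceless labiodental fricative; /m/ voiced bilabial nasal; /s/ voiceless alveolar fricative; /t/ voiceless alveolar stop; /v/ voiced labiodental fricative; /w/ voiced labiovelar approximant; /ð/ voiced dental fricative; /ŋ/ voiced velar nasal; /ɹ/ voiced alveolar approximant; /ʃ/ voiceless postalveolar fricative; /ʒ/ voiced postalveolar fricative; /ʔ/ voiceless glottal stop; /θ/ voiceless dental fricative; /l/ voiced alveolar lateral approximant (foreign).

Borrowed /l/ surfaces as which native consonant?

ɹ

/ɹ/ is closest: manner differs (lateral approximant→approximant, +4), place distance 0 (alveolar→alveolar), same voicing; total 4. Next closest is /s/ at distance 5.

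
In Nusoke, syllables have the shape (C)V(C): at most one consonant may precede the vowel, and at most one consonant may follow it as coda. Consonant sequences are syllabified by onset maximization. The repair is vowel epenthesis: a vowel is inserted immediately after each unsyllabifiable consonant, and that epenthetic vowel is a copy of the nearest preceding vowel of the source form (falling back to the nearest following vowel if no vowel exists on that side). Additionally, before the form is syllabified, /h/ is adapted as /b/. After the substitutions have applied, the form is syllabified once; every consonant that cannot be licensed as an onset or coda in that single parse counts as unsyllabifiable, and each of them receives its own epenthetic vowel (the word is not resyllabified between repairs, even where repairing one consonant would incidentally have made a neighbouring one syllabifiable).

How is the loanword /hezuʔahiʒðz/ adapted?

Substitution: /h/ → /b/, giving /bezuʔabiʒðz/.
Under (C)V(C), the unsyllabifiable consonants are /ð/, /z/ (at most one coda consonant is licensed; onsets are limited to one consonant).
Each unlicensed consonant becomes the onset of a new syllable: /ð/ → /ði/, /z/ → /zi/.

bezuʔabiʒðizi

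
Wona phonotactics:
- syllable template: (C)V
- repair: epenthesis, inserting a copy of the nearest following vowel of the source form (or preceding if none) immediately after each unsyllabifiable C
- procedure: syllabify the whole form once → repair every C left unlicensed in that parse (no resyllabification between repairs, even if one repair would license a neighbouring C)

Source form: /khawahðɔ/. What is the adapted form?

kahawahɔðɔ

The consonants /k/, /h/ cannot be parsed into a legal (C)V syllable (no codas are permitted; onsets are limited to one consonant).
Epenthesis after each stranded consonant: /k/ → /ka/, /h/ → /hɔ/.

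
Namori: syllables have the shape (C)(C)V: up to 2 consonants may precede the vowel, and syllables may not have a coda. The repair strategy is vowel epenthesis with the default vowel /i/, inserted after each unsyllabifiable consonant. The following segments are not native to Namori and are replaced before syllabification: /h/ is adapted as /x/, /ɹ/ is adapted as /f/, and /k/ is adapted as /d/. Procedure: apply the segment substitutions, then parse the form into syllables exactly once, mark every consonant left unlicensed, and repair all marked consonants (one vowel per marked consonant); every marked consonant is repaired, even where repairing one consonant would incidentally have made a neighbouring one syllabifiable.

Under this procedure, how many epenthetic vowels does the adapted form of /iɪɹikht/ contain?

After substitution the input is /iɪfidxt/.
The unsyllabifiable consonants are /d/, /x/, /t/; each receives one epenthetic vowel.

3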